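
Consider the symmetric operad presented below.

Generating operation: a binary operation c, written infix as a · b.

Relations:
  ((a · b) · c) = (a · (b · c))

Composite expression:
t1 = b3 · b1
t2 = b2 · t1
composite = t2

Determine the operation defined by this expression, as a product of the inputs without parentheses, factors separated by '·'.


b2 · b3 · b1

The c-tree's shape is irrelevant; the b-reading-order decides.
(b3 · b1) spells out as b3 · b1
(b2 · (b3 · b1)) spells out as b2 · b3 · b1


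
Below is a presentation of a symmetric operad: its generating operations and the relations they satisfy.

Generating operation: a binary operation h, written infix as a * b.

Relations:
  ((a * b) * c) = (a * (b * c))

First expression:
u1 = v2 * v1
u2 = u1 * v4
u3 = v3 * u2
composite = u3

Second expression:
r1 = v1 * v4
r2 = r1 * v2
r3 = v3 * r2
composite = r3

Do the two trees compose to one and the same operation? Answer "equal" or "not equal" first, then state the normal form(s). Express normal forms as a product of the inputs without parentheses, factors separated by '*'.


not equal; first: v3 * v2 * v1 * v4; second: v3 * v1 * v4 * v2

Normal form of the first expression: v3 * v2 * v1 * v4
Normal form of the second expression: v3 * v1 * v4 * v2
Distinct normal forms: not equal.


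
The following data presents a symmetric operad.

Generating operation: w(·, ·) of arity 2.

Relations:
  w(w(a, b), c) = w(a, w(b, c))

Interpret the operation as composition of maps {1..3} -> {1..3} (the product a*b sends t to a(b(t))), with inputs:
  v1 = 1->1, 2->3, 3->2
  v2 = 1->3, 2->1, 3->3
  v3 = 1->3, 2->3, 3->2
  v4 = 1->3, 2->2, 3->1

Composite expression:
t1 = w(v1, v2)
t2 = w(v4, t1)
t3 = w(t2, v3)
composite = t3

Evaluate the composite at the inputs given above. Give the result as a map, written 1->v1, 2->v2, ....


1->2, 2->2, 3->3

w(v1, v2) = 1->2, 2->1, 3->2
w(v4, w(v1, v2)) = 1->2, 2->3, 3->2
w(w(v4, w(v1, v2)), v3) = 1->2, 2->2, 3->3


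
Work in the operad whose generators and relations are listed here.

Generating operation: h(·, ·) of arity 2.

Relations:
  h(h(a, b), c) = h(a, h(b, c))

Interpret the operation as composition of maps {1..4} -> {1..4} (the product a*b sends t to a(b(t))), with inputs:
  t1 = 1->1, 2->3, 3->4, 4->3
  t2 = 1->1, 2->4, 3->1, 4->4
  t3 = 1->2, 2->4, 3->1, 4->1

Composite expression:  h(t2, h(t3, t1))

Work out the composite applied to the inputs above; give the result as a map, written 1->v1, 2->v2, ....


h(t3, t1) = 1->2, 2->1, 3->1, 4->1
h(t2, h(t3, t1)) = 1->4, 2->1, 3->1, 4->1

1->4, 2->1, 3->1, 4->1


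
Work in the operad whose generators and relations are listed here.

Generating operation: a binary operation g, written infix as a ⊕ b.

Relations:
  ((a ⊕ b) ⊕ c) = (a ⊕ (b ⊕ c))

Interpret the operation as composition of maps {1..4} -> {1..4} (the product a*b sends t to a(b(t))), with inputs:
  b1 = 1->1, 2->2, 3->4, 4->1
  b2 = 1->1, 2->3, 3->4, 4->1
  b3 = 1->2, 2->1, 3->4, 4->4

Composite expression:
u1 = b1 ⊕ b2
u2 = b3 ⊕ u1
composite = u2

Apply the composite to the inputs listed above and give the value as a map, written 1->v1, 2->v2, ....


(b1 ⊕ b2) = 1->1, 2->4, 3->1, 4->1
(b3 ⊕ (b1 ⊕ b2)) = 1->2, 2->4, 3->2, 4->2

1->2, 2->4, 3->2, 4->2


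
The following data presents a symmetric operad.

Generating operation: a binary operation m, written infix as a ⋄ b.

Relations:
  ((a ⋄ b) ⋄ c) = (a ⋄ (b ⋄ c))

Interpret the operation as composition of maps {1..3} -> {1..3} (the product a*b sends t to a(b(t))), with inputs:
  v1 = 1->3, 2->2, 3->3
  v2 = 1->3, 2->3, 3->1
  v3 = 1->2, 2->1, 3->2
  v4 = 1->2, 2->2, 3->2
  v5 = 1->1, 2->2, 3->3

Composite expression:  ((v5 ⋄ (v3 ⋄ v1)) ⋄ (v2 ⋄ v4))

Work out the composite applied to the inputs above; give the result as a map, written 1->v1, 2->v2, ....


(v3 ⋄ v1) = 1->2, 2->1, 3->2
(v5 ⋄ (v3 ⋄ v1)) = 1->2, 2->1, 3->2
(v2 ⋄ v4) = 1->3, 2->3, 3->3
((v5 ⋄ (v3 ⋄ v1)) ⋄ (v2 ⋄ v4)) = 1->2, 2->2, 3->2

1->2, 2->2, 3->2


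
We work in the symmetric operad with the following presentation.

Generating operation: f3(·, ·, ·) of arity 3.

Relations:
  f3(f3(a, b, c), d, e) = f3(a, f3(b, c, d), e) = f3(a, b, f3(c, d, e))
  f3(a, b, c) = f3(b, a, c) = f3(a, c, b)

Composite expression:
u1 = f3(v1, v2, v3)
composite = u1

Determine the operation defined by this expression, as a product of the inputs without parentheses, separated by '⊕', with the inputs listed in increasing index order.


Any arrangement under f3 is one operation, so sort the v-inputs.
f3(v1, v2, v3) reduces to v1 ⊕ v2 ⊕ v3
commutativity sorts the factors: v1 ⊕ v2 ⊕ v3

v1 ⊕ v2 ⊕ v3


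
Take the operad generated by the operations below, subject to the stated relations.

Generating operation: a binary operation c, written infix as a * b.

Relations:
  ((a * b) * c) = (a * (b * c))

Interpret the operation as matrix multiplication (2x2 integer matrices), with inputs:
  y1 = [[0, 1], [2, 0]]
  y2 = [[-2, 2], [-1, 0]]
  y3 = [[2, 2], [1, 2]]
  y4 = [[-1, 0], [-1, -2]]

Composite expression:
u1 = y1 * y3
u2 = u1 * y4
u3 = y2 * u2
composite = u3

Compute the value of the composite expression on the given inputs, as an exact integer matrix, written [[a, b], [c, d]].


[[-10, -8], [3, 4]]

(y1 * y3) = [[1, 2], [4, 4]]
((y1 * y3) * y4) = [[-3, -4], [-8, -8]]
(y2 * ((y1 * y3) * y4)) = [[-10, -8], [3, 4]]


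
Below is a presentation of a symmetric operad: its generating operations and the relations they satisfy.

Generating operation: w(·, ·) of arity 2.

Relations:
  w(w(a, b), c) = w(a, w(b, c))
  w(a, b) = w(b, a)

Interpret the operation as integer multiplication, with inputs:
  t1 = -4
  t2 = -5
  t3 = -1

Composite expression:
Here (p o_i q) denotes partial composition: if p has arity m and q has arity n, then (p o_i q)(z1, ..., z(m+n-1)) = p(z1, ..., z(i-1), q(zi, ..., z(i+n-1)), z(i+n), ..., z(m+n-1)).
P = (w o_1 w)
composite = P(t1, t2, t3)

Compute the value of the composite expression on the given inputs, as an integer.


-20


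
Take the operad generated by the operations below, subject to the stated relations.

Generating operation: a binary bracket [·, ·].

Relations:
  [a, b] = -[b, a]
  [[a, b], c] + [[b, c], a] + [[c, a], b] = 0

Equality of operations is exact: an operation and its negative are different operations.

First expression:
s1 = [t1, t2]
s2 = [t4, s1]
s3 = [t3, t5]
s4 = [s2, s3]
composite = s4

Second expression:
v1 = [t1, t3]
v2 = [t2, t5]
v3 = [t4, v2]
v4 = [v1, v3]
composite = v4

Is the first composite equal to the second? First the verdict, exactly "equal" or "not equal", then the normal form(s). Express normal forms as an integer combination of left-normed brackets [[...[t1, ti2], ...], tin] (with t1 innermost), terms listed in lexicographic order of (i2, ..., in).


Normal form of the first expression: -[[[[t1, t2], t4], t3], t5] + [[[[t1, t2], t4], t5], t3]
Normal form of the second expression: -[[[[t1, t3], t2], t5], t4] + [[[[t1, t3], t4], t2], t5] - [[[[t1, t3], t4], t5], t2] + [[[[t1, t3], t5], t2], t4]
The forms do not match — not equal.

not equal — first -[[[[t1, t2], t4], t3], t5] + [[[[t1, t2], t4], t5], t3], second -[[[[t1, t3], t2], t5], t4] + [[[[t1, t3], t4], t2], t5] - [[[[t1, t3], t4], t5], t2] + [[[[t1, t3], t5], t2], t4]


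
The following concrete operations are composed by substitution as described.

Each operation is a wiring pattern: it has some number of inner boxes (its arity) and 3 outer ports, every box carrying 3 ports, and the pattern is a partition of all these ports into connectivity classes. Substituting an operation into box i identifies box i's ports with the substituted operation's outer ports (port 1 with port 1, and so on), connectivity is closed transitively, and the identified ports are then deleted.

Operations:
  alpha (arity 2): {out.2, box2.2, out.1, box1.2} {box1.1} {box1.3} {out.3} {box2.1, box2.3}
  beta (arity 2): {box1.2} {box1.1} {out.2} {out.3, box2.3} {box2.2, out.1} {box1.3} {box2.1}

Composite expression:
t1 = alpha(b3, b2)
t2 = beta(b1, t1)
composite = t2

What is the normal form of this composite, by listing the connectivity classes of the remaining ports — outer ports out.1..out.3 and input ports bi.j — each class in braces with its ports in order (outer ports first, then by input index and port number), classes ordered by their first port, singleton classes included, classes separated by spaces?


{out.1, b2.2, b3.2} {out.2} {out.3} {b1.1} {b1.2} {b1.3} {b2.1, b2.3} {b3.1} {b3.3}

Substituting into beta glues patterns; closure does the rest.
the subtree at alpha composes to {out.1, out.2, b2.2, b3.2} {out.3} {b2.1, b2.3} {b3.1} {b3.3} on (b3, b2); out.j = own outer ports
the subtree at beta composes to {out.1, b2.2, b3.2} {out.2} {out.3} {b1.1} {b1.2} {b1.3} {b2.1, b2.3} {b3.1} {b3.3} on (b1, b3, b2); out.j = own outer ports


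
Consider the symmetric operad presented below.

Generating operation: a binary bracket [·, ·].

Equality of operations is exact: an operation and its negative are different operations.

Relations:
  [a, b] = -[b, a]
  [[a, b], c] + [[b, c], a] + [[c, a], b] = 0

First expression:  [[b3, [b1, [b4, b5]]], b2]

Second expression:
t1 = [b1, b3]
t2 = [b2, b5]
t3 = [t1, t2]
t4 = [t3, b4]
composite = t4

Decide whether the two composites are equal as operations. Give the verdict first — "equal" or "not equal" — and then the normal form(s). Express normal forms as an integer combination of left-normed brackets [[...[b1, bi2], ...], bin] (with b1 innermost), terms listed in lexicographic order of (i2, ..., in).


The first expression, normalized: -[[[[b1, b4], b5], b3], b2] + [[[[b1, b5], b4], b3], b2]
The second expression, normalized: [[[[b1, b3], b2], b5], b4] - [[[[b1, b3], b5], b2], b4]
The normal forms differ: not equal.

not equal: they reduce to -[[[[b1, b4], b5], b3], b2] + [[[[b1, b5], b4], b3], b2] and [[[[b1, b3], b2], b5], b4] - [[[[b1, b3], b5], b2], b4]


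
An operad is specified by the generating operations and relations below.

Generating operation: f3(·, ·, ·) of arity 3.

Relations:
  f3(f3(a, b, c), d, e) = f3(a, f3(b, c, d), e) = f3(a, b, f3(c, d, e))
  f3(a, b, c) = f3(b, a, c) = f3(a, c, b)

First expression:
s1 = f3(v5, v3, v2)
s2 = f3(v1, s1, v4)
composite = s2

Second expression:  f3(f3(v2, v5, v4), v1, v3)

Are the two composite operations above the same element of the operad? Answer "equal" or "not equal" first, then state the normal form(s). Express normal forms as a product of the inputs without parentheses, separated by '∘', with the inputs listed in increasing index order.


In normal form, the first expression is v1 ∘ v2 ∘ v3 ∘ v4 ∘ v5
In normal form, the second expression is v1 ∘ v2 ∘ v3 ∘ v4 ∘ v5
Identical normal forms: equal.

equal; the common form is v1 ∘ v2 ∘ v3 ∘ v4 ∘ v5


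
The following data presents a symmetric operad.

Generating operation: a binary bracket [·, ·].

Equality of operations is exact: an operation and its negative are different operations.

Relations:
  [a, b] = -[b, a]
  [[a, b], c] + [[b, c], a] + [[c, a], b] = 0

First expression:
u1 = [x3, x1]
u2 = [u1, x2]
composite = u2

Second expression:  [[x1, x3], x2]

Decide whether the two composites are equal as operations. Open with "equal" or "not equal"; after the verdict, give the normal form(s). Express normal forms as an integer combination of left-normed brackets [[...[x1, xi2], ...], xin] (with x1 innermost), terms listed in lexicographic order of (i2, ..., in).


not equal — first -[[x1, x3], x2], second [[x1, x3], x2]


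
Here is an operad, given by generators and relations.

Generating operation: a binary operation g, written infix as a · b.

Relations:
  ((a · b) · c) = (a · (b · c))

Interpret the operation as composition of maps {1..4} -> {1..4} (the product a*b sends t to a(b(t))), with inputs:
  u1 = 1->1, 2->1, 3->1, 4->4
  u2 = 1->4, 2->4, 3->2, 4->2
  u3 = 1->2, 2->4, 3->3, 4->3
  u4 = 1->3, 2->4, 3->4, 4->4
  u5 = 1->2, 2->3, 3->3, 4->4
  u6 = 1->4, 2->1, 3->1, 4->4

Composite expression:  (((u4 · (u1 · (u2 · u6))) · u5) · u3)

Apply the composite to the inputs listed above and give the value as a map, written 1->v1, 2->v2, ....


1->4, 2->3, 3->4, 4->4

(u2 · u6) = 1->2, 2->4, 3->4, 4->2
(u1 · (u2 · u6)) = 1->1, 2->4, 3->4, 4->1
(u4 · (u1 · (u2 · u6))) = 1->3, 2->4, 3->4, 4->3
((u4 · (u1 · (u2 · u6))) · u5) = 1->4, 2->4, 3->4, 4->3
(((u4 · (u1 · (u2 · u6))) · u5) · u3) = 1->4, 2->3, 3->4, 4->4


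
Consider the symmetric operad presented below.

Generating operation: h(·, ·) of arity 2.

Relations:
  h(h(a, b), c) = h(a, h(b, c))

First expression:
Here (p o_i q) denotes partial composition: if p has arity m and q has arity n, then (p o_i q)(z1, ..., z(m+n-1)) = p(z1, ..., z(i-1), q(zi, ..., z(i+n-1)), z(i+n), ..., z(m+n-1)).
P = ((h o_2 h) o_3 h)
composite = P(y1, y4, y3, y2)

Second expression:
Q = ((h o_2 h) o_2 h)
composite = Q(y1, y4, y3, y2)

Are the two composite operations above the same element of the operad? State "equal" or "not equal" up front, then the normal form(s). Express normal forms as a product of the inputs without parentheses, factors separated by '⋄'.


equal; the common form is y1 ⋄ y4 ⋄ y3 ⋄ y2


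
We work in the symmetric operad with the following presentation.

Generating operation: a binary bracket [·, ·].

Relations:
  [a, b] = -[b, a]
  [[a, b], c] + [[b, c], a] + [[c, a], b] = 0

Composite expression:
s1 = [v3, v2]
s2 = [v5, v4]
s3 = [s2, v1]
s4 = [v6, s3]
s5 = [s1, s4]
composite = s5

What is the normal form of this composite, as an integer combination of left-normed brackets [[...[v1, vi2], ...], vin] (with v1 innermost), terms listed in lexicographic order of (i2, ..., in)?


Skip Jacobi rewriting: expand, keep v1-initial words, read off terms.
Composite bracket: [[v3, v2], [v6, [[v5, v4], v1]]]
Expanding via [a, b] = ab - ba: 32 signed words (2^5 = 32).
Coefficients come from the v1-initial words:
  sign of v1v4v5v6v2v3 is -1, so it contributes -[[[[[v1, v4], v5], v6], v2], v3]
  sign of v1v4v5v6v3v2 is +1, so it contributes +[[[[[v1, v4], v5], v6], v3], v2]
  sign of v1v5v4v6v2v3 is +1, so it contributes +[[[[[v1, v5], v4], v6], v2], v3]
  sign of v1v5v4v6v3v2 is -1, so it contributes -[[[[[v1, v5], v4], v6], v3], v2]

-[[[[[v1, v4], v5], v6], v2], v3] + [[[[[v1, v4], v5], v6], v3], v2] + [[[[[v1, v5], v4], v6], v2], v3] - [[[[[v1, v5], v4], v6], v3], v2]


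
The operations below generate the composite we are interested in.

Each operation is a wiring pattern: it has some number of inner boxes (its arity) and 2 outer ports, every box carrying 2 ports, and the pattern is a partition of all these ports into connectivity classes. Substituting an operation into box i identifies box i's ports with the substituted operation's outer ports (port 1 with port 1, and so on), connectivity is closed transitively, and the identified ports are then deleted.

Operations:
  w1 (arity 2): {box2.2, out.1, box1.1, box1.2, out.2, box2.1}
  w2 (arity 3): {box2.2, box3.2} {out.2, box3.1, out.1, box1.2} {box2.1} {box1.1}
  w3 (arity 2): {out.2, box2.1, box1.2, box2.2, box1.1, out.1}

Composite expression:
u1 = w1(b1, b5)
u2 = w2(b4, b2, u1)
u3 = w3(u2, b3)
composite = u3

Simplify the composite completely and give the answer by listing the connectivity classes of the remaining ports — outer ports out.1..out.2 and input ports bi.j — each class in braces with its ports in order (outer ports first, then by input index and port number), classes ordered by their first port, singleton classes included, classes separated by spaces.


{out.1, out.2, b1.1, b1.2, b2.2, b3.1, b3.2, b4.2, b5.1, b5.2} {b2.1} {b4.1}

After gluing at w3, chains via deleted ports link the b-ports.
composing w1 on (b1, b5), with out.j its own outer ports: {out.1, out.2, b1.1, b1.2, b5.1, b5.2}
composing w2 on (b4, b2, b1, b5), with out.j its own outer ports: {out.1, out.2, b1.1, b1.2, b2.2, b4.2, b5.1, b5.2} {b2.1} {b4.1}
composing w3 on (b4, b2, b1, b5, b3), with out.j its own outer ports: {out.1, out.2, b1.1, b1.2, b2.2, b3.1, b3.2, b4.2, b5.1, b5.2} {b2.1} {b4.1}


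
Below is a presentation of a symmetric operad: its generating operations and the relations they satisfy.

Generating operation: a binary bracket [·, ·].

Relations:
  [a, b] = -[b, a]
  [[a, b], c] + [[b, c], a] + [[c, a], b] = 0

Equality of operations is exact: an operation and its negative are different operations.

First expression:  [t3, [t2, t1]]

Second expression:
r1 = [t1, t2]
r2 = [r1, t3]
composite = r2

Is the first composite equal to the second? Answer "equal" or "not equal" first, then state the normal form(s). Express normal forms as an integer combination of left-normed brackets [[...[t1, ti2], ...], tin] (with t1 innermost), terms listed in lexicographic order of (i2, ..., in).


equal; both compose to [[t1, t2], t3]

Normal form of the first expression: [[t1, t2], t3]
Normal form of the second expression: [[t1, t2], t3]
Same normal form: equal.


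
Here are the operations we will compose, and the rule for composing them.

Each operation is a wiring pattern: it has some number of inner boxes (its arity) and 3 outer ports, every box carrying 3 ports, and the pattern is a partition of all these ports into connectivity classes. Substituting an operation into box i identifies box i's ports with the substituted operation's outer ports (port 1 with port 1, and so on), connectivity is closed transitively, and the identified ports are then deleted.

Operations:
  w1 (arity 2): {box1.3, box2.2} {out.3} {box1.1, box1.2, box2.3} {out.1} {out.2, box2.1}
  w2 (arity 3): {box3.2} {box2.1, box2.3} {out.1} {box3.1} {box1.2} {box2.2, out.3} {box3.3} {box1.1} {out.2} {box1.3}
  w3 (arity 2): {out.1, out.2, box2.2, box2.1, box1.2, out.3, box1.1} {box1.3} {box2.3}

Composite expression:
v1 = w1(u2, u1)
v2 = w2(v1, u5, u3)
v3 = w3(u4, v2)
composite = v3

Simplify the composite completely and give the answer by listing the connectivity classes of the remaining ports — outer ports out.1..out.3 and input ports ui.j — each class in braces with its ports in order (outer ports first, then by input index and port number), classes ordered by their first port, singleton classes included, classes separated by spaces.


{out.1, out.2, out.3, u4.1, u4.2} {u1.1} {u1.2, u2.3} {u1.3, u2.1, u2.2} {u3.1} {u3.2} {u3.3} {u4.3} {u5.1, u5.3} {u5.2}

After gluing at w3, chains via deleted ports link the u-ports.
stage w1: inputs (u2, u1), connectivity {out.1} {out.2, u1.1} {out.3} {u1.2, u2.3} {u1.3, u2.1, u2.2}, out.j its boundary
stage w2: inputs (u2, u1, u5, u3), connectivity {out.1} {out.2} {out.3, u5.2} {u1.1} {u1.2, u2.3} {u1.3, u2.1, u2.2} {u3.1} {u3.2} {u3.3} {u5.1, u5.3}, out.j its boundary
stage w3: inputs (u4, u2, u1, u5, u3), connectivity {out.1, out.2, out.3, u4.1, u4.2} {u1.1} {u1.2, u2.3} {u1.3, u2.1, u2.2} {u3.1} {u3.2} {u3.3} {u4.3} {u5.1, u5.3} {u5.2}, out.j its boundary


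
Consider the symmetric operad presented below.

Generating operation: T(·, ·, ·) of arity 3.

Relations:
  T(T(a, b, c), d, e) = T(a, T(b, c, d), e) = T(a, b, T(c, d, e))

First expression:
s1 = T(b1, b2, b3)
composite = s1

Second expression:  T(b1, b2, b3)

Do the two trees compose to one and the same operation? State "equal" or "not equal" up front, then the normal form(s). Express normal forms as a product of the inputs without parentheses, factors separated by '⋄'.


equal: each reduces to b1 ⋄ b2 ⋄ b3

Reducing the first expression gives b1 ⋄ b2 ⋄ b3
Reducing the second expression gives b1 ⋄ b2 ⋄ b3
Same normal form: equal.


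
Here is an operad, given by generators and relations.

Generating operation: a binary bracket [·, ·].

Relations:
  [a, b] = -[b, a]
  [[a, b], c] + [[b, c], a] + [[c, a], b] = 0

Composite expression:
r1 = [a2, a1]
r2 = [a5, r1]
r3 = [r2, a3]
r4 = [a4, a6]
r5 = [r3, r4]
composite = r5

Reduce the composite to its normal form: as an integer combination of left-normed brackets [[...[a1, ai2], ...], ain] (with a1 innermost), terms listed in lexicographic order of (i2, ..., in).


[[[[[a1, a2], a5], a3], a4], a6] - [[[[[a1, a2], a5], a3], a6], a4]


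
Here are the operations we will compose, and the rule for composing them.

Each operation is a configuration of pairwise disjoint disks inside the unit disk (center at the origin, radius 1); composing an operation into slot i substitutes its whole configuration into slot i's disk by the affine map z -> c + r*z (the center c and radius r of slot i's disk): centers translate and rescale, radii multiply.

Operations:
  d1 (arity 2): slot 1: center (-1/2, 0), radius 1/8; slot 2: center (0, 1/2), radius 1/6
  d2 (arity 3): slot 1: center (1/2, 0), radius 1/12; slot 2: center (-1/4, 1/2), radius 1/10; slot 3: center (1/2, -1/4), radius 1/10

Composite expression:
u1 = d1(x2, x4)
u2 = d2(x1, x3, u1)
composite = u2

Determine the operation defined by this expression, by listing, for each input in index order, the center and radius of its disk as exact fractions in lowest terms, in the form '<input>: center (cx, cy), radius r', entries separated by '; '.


x1: center (1/2, 0), radius 1/12; x2: center (9/20, -1/4), radius 1/80; x3: center (-1/4, 1/2), radius 1/10; x4: center (1/2, -1/5), radius 1/60

Each x-disk chains the slot maps above it in d2; radii multiply.
tracing x1 down its 1-map path: center (1/2, 0), radius 1/12
tracing x3 down its 1-map path: center (-1/4, 1/2), radius 1/10
tracing x2 down its 2-map path: center (9/20, -1/4), radius 1/80
tracing x4 down its 2-map path: center (1/2, -1/5), radius 1/60


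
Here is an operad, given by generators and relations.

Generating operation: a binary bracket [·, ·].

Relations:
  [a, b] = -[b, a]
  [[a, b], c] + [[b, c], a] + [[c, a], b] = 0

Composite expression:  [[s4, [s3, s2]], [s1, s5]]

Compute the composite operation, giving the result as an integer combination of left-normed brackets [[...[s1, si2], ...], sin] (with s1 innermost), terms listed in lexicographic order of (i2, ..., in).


-[[[[s1, s5], s2], s3], s4] + [[[[s1, s5], s3], s2], s4] + [[[[s1, s5], s4], s2], s3] - [[[[s1, s5], s4], s3], s2]

Antisymmetry and Jacobi reduce to s1-anchored left-normed brackets.
Composite bracket: [[s4, [s3, s2]], [s1, s5]]
Under [a, b] = ab - ba we get 16 signed associative words (2^4 = 16).
Keep just the words that open with s1:
  s1s5s2s3s4 (sign -1) contributes -[[[[s1, s5], s2], s3], s4]
  s1s5s3s2s4 (sign +1) contributes +[[[[s1, s5], s3], s2], s4]
  s1s5s4s2s3 (sign +1) contributes +[[[[s1, s5], s4], s2], s3]
  s1s5s4s3s2 (sign -1) contributes -[[[[s1, s5], s4], s3], s2]


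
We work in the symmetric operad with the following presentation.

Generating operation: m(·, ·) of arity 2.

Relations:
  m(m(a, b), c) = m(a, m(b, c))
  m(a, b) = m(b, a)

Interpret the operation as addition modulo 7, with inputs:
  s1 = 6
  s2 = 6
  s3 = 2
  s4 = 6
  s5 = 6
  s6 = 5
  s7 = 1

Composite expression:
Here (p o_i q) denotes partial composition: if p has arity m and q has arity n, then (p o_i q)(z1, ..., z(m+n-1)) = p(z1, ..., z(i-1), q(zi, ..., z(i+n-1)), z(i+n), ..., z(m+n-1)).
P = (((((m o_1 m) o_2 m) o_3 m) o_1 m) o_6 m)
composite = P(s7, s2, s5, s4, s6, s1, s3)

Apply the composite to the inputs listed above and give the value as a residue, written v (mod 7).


m(s7, s2) = 0
m(s4, s6) = 4
m(s5, m(s4, s6)) = 3
m(m(s7, s2), m(s5, m(s4, s6))) = 3
m(s1, s3) = 1
m(m(m(s7, s2), m(s5, m(s4, s6))), m(s1, s3)) = 4

4 (mod 7)


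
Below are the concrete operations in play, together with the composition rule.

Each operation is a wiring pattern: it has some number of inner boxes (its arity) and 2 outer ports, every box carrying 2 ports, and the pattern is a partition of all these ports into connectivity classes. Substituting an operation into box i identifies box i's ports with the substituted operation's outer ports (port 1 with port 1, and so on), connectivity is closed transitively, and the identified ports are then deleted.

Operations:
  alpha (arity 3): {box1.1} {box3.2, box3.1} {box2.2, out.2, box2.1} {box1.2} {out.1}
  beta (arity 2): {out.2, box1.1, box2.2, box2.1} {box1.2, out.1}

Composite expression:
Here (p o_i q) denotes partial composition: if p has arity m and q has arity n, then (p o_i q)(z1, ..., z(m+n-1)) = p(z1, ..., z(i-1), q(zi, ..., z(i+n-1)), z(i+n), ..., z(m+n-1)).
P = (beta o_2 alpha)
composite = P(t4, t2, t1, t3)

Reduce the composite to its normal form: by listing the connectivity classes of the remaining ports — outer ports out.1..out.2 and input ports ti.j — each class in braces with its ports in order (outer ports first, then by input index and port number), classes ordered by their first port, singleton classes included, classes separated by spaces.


{out.1, t4.2} {out.2, t1.1, t1.2, t4.1} {t2.1} {t2.2} {t3.1, t3.2}


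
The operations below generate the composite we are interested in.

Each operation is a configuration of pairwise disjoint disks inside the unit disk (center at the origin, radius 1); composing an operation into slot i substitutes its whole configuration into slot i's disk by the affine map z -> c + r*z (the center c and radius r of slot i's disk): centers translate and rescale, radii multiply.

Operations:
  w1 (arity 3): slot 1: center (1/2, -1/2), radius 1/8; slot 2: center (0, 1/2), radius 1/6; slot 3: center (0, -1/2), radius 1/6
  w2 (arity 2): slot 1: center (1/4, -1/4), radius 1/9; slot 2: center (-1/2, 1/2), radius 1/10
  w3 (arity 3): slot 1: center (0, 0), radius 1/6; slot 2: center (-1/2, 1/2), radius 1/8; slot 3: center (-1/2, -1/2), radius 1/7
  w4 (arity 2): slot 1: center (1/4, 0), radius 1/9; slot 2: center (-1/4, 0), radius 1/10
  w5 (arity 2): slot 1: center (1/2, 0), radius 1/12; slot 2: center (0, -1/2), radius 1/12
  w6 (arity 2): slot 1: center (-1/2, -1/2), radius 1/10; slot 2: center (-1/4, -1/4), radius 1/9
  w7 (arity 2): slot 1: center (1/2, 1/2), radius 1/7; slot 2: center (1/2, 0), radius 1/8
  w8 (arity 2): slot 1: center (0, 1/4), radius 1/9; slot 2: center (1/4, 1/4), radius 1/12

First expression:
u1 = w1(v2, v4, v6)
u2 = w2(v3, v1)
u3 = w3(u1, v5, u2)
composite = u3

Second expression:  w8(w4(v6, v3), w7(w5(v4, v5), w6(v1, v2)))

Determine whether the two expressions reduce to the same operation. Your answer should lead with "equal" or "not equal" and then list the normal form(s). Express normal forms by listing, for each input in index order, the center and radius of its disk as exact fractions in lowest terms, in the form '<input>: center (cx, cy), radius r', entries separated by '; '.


not equal; the first gives v1: center (-4/7, -3/7), radius 1/70; v2: center (1/12, -1/12), radius 1/48; v3: center (-13/28, -15/28), radius 1/63; v4: center (0, 1/12), radius 1/36; v5: center (-1/2, 1/2), radius 1/8; v6: center (0, -1/12), radius 1/36 and the second v1: center (55/192, 47/192), radius 1/960; v2: center (37/128, 95/384), radius 1/864; v3: center (-1/36, 1/4), radius 1/90; v4: center (25/84, 7/24), radius 1/1008; v5: center (7/24, 2/7), radius 1/1008; v6: center (1/36, 1/4), radius 1/81


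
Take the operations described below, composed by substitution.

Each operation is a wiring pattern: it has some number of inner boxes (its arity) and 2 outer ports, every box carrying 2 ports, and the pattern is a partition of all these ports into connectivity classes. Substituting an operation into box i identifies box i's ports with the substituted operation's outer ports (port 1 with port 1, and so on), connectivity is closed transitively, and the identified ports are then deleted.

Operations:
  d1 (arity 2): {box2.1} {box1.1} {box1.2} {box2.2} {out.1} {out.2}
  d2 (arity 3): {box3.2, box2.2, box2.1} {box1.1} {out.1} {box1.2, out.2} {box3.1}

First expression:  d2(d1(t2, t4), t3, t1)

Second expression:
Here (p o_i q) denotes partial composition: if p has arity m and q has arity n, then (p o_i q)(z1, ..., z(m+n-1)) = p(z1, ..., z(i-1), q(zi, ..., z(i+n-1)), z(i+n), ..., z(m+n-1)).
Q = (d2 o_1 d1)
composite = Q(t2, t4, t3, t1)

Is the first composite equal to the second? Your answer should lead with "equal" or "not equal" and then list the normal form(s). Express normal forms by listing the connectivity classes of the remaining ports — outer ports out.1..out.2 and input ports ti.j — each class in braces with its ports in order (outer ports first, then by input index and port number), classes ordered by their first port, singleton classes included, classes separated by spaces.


The first expression, normalized: {out.1} {out.2} {t1.1} {t1.2, t3.1, t3.2} {t2.1} {t2.2} {t4.1} {t4.2}
The second expression, normalized: {out.1} {out.2} {t1.1} {t1.2, t3.1, t3.2} {t2.1} {t2.2} {t4.1} {t4.2}
The forms coincide; equal.

equal; the common form is {out.1} {out.2} {t1.1} {t1.2, t3.1, t3.2} {t2.1} {t2.2} {t4.1} {t4.2}


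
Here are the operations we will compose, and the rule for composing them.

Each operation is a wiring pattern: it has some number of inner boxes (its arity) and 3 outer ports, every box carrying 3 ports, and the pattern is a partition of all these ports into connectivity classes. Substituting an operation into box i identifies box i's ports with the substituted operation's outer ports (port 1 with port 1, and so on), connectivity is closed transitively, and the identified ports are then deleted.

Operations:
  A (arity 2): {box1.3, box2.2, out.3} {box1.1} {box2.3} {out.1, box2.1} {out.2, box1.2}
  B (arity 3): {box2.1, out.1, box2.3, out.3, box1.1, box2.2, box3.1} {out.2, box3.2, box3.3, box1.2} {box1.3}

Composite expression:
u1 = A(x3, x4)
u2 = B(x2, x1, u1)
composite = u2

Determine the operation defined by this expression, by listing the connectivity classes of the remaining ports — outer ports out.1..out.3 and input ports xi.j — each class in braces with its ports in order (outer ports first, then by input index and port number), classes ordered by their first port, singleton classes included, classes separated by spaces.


{out.1, out.3, x1.1, x1.2, x1.3, x2.1, x4.1} {out.2, x2.2, x3.2, x3.3, x4.2} {x2.3} {x3.1} {x4.3}


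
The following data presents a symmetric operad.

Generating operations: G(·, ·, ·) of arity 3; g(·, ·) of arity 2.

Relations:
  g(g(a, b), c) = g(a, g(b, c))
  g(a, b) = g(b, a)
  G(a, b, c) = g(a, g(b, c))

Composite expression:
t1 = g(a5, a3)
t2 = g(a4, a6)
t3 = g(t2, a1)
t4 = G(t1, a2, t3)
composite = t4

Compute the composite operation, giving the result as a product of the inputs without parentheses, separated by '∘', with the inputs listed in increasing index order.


Key point: G commutes, so take the a-inputs in any fixed order.
g(a5, a3) reduces to a5 ∘ a3
g(a4, a6) reduces to a4 ∘ a6
g(g(a4, a6), a1) reduces to a4 ∘ a6 ∘ a1
G(g(a5, a3), a2, g(g(a4, a6), a1)) reduces to a5 ∘ a3 ∘ a2 ∘ a4 ∘ a6 ∘ a1
reordering the factors by index: a1 ∘ a2 ∘ a3 ∘ a4 ∘ a5 ∘ a6

a1 ∘ a2 ∘ a3 ∘ a4 ∘ a5 ∘ a6


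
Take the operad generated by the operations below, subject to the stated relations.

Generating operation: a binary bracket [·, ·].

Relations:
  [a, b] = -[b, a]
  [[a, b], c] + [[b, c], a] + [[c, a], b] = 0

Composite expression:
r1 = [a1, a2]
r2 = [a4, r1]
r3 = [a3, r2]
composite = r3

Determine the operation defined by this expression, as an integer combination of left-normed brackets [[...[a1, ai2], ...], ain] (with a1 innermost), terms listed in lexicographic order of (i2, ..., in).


[[[a1, a2], a4], a3]


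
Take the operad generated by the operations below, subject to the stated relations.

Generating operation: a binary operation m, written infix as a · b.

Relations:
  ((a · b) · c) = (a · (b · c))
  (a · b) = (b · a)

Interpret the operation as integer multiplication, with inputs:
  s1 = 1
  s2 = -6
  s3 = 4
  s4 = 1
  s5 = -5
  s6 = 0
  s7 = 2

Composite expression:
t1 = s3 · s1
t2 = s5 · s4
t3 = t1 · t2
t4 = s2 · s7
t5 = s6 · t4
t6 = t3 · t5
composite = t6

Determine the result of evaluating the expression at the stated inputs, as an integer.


0

(s3 · s1) = 4
(s5 · s4) = -5
((s3 · s1) · (s5 · s4)) = -20
(s2 · s7) = -12
(s6 · (s2 · s7)) = 0
(((s3 · s1) · (s5 · s4)) · (s6 · (s2 · s7))) = 0


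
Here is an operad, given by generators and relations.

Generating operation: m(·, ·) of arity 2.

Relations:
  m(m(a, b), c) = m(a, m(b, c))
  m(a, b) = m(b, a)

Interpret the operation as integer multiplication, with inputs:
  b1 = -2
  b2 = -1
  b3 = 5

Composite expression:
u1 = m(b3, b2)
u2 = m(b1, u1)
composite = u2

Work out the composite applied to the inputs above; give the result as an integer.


10

m(b3, b2) = -5
m(b1, m(b3, b2)) = 10


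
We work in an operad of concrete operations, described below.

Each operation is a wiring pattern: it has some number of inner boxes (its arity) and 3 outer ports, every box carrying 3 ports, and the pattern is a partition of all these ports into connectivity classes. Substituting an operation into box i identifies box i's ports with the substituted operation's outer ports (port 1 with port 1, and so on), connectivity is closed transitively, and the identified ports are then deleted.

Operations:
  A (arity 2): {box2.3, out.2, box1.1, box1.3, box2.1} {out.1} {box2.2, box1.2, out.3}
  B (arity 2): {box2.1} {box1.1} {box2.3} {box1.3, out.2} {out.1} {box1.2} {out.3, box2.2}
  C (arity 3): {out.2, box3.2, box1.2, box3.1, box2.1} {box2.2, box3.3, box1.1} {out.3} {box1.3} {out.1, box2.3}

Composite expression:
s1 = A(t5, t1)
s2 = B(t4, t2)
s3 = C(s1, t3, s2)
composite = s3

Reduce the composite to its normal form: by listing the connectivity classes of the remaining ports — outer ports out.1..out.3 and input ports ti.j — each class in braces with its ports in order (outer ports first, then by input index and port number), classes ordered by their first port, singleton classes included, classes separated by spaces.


{out.1, t3.3} {out.2, t1.1, t1.3, t3.1, t4.3, t5.1, t5.3} {out.3} {t1.2, t5.2} {t2.1} {t2.2, t3.2} {t2.3} {t4.1} {t4.2}

Treat the ports identified at C as solder joints: merge, then drop.
through A, on inputs (t5, t1): {out.1} {out.2, t1.1, t1.3, t5.1, t5.3} {out.3, t1.2, t5.2} (out.j = stage outer ports)
through B, on inputs (t4, t2): {out.1} {out.2, t4.3} {out.3, t2.2} {t2.1} {t2.3} {t4.1} {t4.2} (out.j = stage outer ports)
through C, on inputs (t5, t1, t3, t4, t2): {out.1, t3.3} {out.2, t1.1, t1.3, t3.1, t4.3, t5.1, t5.3} {out.3} {t1.2, t5.2} {t2.1} {t2.2, t3.2} {t2.3} {t4.1} {t4.2} (out.j = stage outer ports)


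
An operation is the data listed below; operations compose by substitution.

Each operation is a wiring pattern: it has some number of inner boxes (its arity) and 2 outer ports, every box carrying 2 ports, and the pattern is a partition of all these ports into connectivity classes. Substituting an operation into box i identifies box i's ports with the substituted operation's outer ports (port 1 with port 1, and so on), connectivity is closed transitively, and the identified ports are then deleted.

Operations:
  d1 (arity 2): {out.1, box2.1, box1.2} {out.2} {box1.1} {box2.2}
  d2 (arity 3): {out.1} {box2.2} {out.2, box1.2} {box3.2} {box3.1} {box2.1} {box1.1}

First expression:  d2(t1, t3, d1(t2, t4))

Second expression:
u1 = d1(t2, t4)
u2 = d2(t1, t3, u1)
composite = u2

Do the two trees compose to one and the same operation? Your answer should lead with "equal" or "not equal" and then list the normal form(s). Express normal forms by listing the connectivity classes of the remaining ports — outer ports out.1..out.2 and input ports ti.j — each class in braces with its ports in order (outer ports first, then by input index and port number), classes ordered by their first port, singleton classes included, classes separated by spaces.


Normal form of the first expression: {out.1} {out.2, t1.2} {t1.1} {t2.1} {t2.2, t4.1} {t3.1} {t3.2} {t4.2}
Normal form of the second expression: {out.1} {out.2, t1.2} {t1.1} {t2.1} {t2.2, t4.1} {t3.1} {t3.2} {t4.2}
Identical normal forms: equal.

equal; both compose to {out.1} {out.2, t1.2} {t1.1} {t2.1} {t2.2, t4.1} {t3.1} {t3.2} {t4.2}


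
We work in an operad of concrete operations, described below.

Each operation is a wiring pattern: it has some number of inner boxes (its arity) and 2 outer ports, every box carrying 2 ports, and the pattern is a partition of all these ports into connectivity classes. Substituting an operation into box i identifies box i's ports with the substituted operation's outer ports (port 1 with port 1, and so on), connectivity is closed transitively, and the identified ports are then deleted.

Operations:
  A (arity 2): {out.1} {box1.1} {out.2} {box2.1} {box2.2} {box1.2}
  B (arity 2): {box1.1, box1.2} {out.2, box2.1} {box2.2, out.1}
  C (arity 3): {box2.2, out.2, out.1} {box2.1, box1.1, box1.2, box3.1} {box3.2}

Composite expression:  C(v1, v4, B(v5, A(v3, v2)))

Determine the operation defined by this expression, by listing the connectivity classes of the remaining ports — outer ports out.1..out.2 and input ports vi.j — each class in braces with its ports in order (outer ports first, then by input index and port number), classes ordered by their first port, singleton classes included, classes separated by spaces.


Substituting into C glues patterns; closure does the rest.
stage A: inputs (v3, v2), connectivity {out.1} {out.2} {v2.1} {v2.2} {v3.1} {v3.2}, out.j its boundary
stage B: inputs (v5, v3, v2), connectivity {out.1} {out.2} {v2.1} {v2.2} {v3.1} {v3.2} {v5.1, v5.2}, out.j its boundary
stage C: inputs (v1, v4, v5, v3, v2), connectivity {out.1, out.2, v4.2} {v1.1, v1.2, v4.1} {v2.1} {v2.2} {v3.1} {v3.2} {v5.1, v5.2}, out.j its boundary

{out.1, out.2, v4.2} {v1.1, v1.2, v4.1} {v2.1} {v2.2} {v3.1} {v3.2} {v5.1, v5.2}


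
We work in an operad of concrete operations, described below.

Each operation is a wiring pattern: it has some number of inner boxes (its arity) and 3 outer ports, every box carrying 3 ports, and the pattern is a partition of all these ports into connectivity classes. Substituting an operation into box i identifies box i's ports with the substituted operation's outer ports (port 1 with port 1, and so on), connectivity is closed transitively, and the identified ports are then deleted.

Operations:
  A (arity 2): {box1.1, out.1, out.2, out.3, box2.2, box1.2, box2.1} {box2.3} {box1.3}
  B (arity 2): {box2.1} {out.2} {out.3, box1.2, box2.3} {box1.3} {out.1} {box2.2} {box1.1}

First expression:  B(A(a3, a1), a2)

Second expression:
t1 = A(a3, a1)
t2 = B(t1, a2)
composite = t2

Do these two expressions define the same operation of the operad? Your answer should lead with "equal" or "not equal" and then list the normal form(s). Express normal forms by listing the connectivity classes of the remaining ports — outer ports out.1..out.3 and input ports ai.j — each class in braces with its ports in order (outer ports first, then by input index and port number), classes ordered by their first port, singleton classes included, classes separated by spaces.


equal; the common form is {out.1} {out.2} {out.3, a1.1, a1.2, a2.3, a3.1, a3.2} {a1.3} {a2.1} {a2.2} {a3.3}

In normal form, the first expression is {out.1} {out.2} {out.3, a1.1, a1.2, a2.3, a3.1, a3.2} {a1.3} {a2.1} {a2.2} {a3.3}
In normal form, the second expression is {out.1} {out.2} {out.3, a1.1, a1.2, a2.3, a3.1, a3.2} {a1.3} {a2.1} {a2.2} {a3.3}
One common form — equal.


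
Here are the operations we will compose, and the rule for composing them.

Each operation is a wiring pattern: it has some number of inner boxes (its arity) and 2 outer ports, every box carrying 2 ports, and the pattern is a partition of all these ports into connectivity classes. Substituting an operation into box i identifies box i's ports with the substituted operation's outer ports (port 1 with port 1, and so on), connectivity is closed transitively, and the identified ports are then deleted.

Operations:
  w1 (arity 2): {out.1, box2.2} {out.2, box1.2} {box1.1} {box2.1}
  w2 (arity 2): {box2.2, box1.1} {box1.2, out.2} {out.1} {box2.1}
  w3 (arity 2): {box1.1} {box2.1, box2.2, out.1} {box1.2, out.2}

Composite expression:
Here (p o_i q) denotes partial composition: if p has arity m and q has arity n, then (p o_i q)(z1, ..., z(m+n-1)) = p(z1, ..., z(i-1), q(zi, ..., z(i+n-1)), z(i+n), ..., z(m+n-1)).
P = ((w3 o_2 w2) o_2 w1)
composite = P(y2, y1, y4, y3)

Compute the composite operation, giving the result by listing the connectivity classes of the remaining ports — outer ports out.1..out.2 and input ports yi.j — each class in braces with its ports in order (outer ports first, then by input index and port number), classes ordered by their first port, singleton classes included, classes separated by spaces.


After gluing at w3, chains via deleted ports link the y-ports.
stage w1: inputs (y1, y4), connectivity {out.1, y4.2} {out.2, y1.2} {y1.1} {y4.1}, out.j its boundary
stage w2: inputs (y1, y4, y3), connectivity {out.1} {out.2, y1.2} {y1.1} {y3.1} {y3.2, y4.2} {y4.1}, out.j its boundary
stage w3: inputs (y2, y1, y4, y3), connectivity {out.1, y1.2} {out.2, y2.2} {y1.1} {y2.1} {y3.1} {y3.2, y4.2} {y4.1}, out.j its boundary

{out.1, y1.2} {out.2, y2.2} {y1.1} {y2.1} {y3.1} {y3.2, y4.2} {y4.1}
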